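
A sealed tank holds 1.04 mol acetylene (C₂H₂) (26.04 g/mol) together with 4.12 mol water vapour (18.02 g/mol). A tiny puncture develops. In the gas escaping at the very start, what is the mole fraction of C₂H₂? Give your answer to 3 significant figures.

Each component's effusion rate ∝ (its partial pressure)·(1/√M) ∝ n_i/√M_i.
So x_C₂H₂ in the escaping gas = (n_C₂H₂/√M_C₂H₂) / Σ(n_i/√M_i)
= (1.04/√26.04) / (1.04/√26.04 + 4.12/√18.02) = 0.2038/(0.2038 + 0.9706) = 0.174.

0.174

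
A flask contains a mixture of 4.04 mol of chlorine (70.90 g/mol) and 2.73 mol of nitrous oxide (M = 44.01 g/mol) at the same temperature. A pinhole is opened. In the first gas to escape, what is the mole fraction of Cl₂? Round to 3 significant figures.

0.538

The effusion rate of species i is ∝ p_i/√M_i ∝ n_i/√M_i.
So x_Cl₂ in the escaping gas = (n_Cl₂/√M_Cl₂) / Σ(n_i/√M_i)
= (4.04/√70.90) / (4.04/√70.90 + 2.73/√44.01) = 0.4798/(0.4798 + 0.4115) = 0.538.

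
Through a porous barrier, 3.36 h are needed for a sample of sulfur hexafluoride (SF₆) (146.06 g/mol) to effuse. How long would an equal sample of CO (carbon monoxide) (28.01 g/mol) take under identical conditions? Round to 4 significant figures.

Graham's law gives t_CO/t_SF₆ = √(M_CO/M_SF₆) = √(28.01/146.06) = √0.1918 = 0.4379.
So the time for CO is 3.36 × 0.4379 = 1.471 h.

1.471 h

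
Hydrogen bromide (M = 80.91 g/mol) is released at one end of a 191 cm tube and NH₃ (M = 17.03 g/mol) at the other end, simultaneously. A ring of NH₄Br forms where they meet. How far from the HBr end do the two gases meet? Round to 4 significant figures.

Graham's law gives d_HBr/d_NH₃ = rate_HBr/rate_NH₃ = √(M_NH₃/M_HBr) = √(17.03/80.91) = 0.4588.
With d_HBr + d_NH₃ = 191 cm, d_NH₃ = 191/(1 + 0.4588) = 130.9 cm.
d_HBr = 191 − 130.9 = 60.07 cm.

60.07 cm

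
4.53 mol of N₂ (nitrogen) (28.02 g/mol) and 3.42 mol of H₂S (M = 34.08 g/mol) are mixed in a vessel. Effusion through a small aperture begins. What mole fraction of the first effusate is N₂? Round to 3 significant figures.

Effusion rate of each component ∝ n_i/√M_i (partial pressure × 1/√M).
So x_N₂ in the escaping gas = (n_N₂/√M_N₂) / Σ(n_i/√M_i)
= (4.53/√28.02) / (4.53/√28.02 + 3.42/√34.08) = 0.8558/(0.8558 + 0.5858) = 0.594.

0.594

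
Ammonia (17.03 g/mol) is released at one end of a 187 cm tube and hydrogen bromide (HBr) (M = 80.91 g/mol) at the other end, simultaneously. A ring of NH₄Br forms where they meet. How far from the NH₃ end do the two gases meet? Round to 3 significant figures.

128 cm

In equal time, each gas travels a distance ∝ its rate ∝ 1/√M, so d_NH₃/d_HBr = √(M_HBr/M_NH₃) = √(80.91/17.03) = 2.180.
With d_NH₃ + d_HBr = 187 cm, d_HBr = 187/(1 + 2.180) = 58.81 cm.
d_NH₃ = 187 − 58.81 = 128 cm.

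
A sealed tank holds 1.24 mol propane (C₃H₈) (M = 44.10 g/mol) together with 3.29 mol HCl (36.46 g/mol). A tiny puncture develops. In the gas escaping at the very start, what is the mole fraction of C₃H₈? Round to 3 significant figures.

Rate_i ∝ x_i/√M_i (Graham's law weighted by mole fraction), so the effusate composition follows n_i/√M_i.
x_C₃H₈(eff) = (n_C₃H₈/√M_C₃H₈) / (n_C₃H₈/√M_C₃H₈ + n_HCl/√M_HCl)
= (1.24/√44.10) / (1.24/√44.10 + 3.29/√36.46) = 0.1867/(0.1867 + 0.5449) = 0.255.

0.255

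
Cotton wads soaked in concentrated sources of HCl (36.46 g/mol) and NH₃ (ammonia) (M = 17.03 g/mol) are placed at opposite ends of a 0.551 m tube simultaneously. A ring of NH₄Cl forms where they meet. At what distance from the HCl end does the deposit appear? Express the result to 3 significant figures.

0.224 m

Graham's law gives d_HCl/d_NH₃ = rate_HCl/rate_NH₃ = √(M_NH₃/M_HCl) = √(17.03/36.46) = 0.6834.
With d_HCl + d_NH₃ = 0.551 m, d_NH₃ = 0.551/(1 + 0.6834) = 0.3273 m.
d_HCl = 0.551 − 0.3273 = 0.224 m.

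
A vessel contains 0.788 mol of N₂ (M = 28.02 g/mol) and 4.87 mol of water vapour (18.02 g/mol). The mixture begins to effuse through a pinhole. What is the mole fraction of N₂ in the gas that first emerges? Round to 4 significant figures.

0.1149

The effusion rate of species i is ∝ p_i/√M_i ∝ n_i/√M_i.
x_N₂(eff) = (n_N₂/√M_N₂) / (n_N₂/√M_N₂ + n_H₂O/√M_H₂O)
= (0.788/√28.02) / (0.788/√28.02 + 4.87/√18.02) = 0.1489/(0.1489 + 1.147) = 0.1149.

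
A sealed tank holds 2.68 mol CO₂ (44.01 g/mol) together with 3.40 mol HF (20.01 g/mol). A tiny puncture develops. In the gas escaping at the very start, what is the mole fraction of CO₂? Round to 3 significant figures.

0.347

The effusion rate of species i is ∝ p_i/√M_i ∝ n_i/√M_i.
So x_CO₂ in the escaping gas = (n_CO₂/√M_CO₂) / Σ(n_i/√M_i)
= (2.68/√44.01) / (2.68/√44.01 + 3.40/√20.01) = 0.4040/(0.4040 + 0.7601) = 0.347.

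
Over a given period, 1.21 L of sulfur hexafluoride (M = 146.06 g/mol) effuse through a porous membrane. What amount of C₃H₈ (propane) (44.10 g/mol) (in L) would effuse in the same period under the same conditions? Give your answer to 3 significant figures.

2.20 L

By Graham's law, rate_C₃H₈/rate_SF₆ = √(M_SF₆/M_C₃H₈) = √(146.06/44.10) = √3.312 = 1.820.
So the volume for C₃H₈ is 1.21 × 1.820 = 2.20 L.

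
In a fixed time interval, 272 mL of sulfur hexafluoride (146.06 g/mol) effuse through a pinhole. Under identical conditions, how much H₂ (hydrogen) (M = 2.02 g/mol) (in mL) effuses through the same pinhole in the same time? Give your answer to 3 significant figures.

2310 mL

Since effusion rate ∝ 1/√M, rate_H₂/rate_SF₆ = √(M_SF₆/M_H₂) = √(146.06/2.02) = √72.31 = 8.503.
So the volume for H₂ is 272 × 8.503 = 2310 mL.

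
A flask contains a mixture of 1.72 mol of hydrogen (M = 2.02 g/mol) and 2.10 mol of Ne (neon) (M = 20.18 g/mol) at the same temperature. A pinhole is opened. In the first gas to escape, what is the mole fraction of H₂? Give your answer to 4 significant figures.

0.7214

Effusion rate of each component ∝ n_i/√M_i (partial pressure × 1/√M).
So x_H₂ in the escaping gas = (n_H₂/√M_H₂) / Σ(n_i/√M_i)
= (1.72/√2.02) / (1.72/√2.02 + 2.10/√20.18) = 1.210/(1.210 + 0.4675) = 0.7214.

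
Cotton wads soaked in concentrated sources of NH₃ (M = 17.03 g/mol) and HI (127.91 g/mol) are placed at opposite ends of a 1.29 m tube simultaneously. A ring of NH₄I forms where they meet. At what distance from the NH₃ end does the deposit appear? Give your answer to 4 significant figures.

The fronts meet when d_NH₃ + d_HI = L with d_NH₃/d_HI = √(M_HI/M_NH₃) (Graham's law). Here √(M_HI/M_NH₃) = √(127.91/17.03) = 2.741.
With d_NH₃ + d_HI = 1.29 m, d_HI = 1.29/(1 + 2.741) = 0.3449 m.
d_NH₃ = 1.29 − 0.3449 = 0.9451 m.

0.9451 m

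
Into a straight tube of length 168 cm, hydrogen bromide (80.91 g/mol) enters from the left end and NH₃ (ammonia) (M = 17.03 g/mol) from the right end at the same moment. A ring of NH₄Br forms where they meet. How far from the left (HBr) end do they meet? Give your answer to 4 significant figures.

52.84 cm

The fronts meet when d_HBr + d_NH₃ = L with d_HBr/d_NH₃ = √(M_NH₃/M_HBr) (Graham's law). Here √(M_NH₃/M_HBr) = √(17.03/80.91) = 0.4588.
With d_HBr + d_NH₃ = 168 cm, d_NH₃ = 168/(1 + 0.4588) = 115.2 cm.
d_HBr = 168 − 115.2 = 52.84 cm.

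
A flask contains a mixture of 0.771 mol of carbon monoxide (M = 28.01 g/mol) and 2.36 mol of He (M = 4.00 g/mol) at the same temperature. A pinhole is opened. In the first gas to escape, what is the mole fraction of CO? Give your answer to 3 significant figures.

0.110

Each component's effusion rate ∝ (its partial pressure)·(1/√M) ∝ n_i/√M_i.
So x_CO in the escaping gas = (n_CO/√M_CO) / Σ(n_i/√M_i)
= (0.771/√28.01) / (0.771/√28.01 + 2.36/√4.00) = 0.1457/(0.1457 + 1.180) = 0.110.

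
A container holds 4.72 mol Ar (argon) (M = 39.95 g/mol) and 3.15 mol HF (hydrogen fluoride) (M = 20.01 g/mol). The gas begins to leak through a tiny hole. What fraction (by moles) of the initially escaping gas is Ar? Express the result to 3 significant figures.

0.515

The effusion rate of species i is ∝ p_i/√M_i ∝ n_i/√M_i.
Mole fraction of Ar in the effusate = (n_Ar/√M_Ar) / (n_Ar/√M_Ar + n_HF/√M_HF)
= (4.72/√39.95) / (4.72/√39.95 + 3.15/√20.01) = 0.7468/(0.7468 + 0.7042) = 0.515.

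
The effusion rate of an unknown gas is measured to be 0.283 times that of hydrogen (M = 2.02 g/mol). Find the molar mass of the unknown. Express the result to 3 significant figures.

Graham's law gives rate_X/rate_H₂ = √(M_H₂/M_X).
0.283 = √(2.02/M_X)
M_X = 2.02 / 0.283² = 2.02 / 0.08009 = 25.2 g/mol

25.2 g/mol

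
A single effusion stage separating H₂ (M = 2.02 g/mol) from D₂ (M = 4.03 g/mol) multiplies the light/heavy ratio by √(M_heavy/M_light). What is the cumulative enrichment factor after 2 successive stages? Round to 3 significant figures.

2.00

After 2 stages the ratio has grown by (√(4.03/2.02))^2 = (4.03/2.02)^(2/2).
= 1.99505^1 = 2.00.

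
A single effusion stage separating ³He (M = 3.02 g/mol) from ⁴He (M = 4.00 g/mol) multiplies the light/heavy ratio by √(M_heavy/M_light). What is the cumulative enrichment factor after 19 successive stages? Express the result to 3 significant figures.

Each stage multiplies the ratio by α = √(4.00/3.02), so after 19 stages the overall factor is α^19 = (4.00/3.02)^(19/2).
= 1.32450^(19/2) = 14.4.

14.4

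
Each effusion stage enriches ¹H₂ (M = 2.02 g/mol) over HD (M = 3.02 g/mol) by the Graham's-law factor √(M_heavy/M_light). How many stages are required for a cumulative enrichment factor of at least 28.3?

17

Per stage α = (3.02/2.02)^(1/2) = 1.49505^0.5, giving ln α = 0.2011.
Need α^N ≥ 28.3 ⇒ N ≥ ln(28.3) / ln α = 3.343 / 0.2011 = 16.62.
Minimum whole number of stages: N = 17.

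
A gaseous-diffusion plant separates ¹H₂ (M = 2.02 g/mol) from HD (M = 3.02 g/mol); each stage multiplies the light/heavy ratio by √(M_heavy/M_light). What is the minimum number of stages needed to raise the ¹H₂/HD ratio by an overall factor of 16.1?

Single-stage factor α = √(3.02/2.02), so ln α = ½ ln(1.49505) = 0.2011.
Need α^N ≥ 16.1 ⇒ N ≥ ln(16.1) / ln α = 2.779 / 0.2011 = 13.82.
So at least 14 stages are needed.

14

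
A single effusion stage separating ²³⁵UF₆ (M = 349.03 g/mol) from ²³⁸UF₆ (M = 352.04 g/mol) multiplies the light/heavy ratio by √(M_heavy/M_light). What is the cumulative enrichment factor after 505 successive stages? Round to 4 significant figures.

After 505 stages the ratio has grown by (√(352.04/349.03))^505 = (352.04/349.03)^(505/2).
= 1.00862^(505/2) = 8.743.

8.743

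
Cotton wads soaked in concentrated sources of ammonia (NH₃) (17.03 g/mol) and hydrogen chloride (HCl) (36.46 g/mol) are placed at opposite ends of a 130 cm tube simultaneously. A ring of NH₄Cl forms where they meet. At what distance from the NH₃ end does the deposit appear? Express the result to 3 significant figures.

Graham's law gives d_NH₃/d_HCl = rate_NH₃/rate_HCl = √(M_HCl/M_NH₃) = √(36.46/17.03) = 1.463.
With d_NH₃ + d_HCl = 130 cm, d_HCl = 130/(1 + 1.463) = 52.78 cm.
d_NH₃ = 130 − 52.78 = 77.2 cm.

77.2 cm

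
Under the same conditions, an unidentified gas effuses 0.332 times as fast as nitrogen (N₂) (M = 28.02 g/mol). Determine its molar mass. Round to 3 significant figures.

Graham's law gives rate_X/rate_N₂ = √(M_N₂/M_X).
0.332 = √(28.02/M_X)
M_X = 28.02 / 0.332² = 28.02 / 0.1102 = 254 g/mol

254 g/mol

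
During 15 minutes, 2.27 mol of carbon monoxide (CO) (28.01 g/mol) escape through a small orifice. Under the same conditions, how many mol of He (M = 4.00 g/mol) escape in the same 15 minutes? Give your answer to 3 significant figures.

From Graham's law, rate_He/rate_CO = √(M_CO/M_He) = √(28.01/4.00) = √7.003 = 2.646.
So the amount for He is 2.27 × 2.646 = 6.01 mol.

6.01 mol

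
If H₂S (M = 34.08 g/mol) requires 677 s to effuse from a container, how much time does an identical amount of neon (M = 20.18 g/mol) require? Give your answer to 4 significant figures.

Graham's law gives t_Ne/t_H₂S = √(M_Ne/M_H₂S) = √(20.18/34.08) = √0.5921 = 0.7695.
So the time for Ne is 677 × 0.7695 = 521.0 s.

521.0 s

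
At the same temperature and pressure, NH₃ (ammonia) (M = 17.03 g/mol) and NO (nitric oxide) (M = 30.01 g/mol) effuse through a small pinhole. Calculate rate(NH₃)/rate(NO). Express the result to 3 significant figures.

1.33

Since effusion rate ∝ 1/√M, rate_NH₃/rate_NO = √(M_NO/M_NH₃) = √(30.01/17.03) = √1.762 = 1.33.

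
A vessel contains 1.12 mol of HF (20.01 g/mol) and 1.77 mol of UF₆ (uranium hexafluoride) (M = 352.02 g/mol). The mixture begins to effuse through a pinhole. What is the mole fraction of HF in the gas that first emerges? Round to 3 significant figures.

0.726

The effusion rate of species i is ∝ p_i/√M_i ∝ n_i/√M_i.
Mole fraction of HF in the effusate = (n_HF/√M_HF) / (n_HF/√M_HF + n_UF₆/√M_UF₆)
= (1.12/√20.01) / (1.12/√20.01 + 1.77/√352.02) = 0.2504/(0.2504 + 0.09434) = 0.726.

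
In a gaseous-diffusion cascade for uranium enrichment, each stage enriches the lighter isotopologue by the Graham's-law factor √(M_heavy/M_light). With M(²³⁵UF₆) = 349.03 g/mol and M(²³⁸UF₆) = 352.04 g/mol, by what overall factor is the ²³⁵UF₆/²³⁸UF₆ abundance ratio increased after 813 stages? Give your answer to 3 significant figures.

Each stage multiplies the ratio by α = √(352.04/349.03), so after 813 stages the overall factor is α^813 = (352.04/349.03)^(813/2).
= 1.00862^(813/2) = 32.8.

32.8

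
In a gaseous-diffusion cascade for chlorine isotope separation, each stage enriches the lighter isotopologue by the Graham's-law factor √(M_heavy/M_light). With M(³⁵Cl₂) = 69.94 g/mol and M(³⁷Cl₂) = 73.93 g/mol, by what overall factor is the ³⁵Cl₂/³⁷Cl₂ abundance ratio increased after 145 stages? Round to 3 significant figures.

55.8

The single-stage factor is √(M_heavy/M_light), so 145 stages give [√(73.93/69.94)]^145 = (73.93/69.94)^(145/2).
= 1.05705^(145/2) = 55.8.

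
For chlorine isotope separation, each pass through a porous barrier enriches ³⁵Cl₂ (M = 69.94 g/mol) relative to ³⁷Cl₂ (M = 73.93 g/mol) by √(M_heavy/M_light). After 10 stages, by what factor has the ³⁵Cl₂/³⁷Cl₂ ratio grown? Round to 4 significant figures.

1.320

Overall factor = α^10 with α = √(73.93/69.94), i.e. (73.93/69.94)^(10/2).
= 1.05705^5 = 1.320.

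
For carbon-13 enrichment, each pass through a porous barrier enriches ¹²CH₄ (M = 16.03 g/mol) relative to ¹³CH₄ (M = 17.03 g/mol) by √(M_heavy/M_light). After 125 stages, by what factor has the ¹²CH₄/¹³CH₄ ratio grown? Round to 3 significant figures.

The single-stage factor is √(M_heavy/M_light), so 125 stages give [√(17.03/16.03)]^125 = (17.03/16.03)^(125/2).
= 1.06238^(125/2) = 43.9.

43.9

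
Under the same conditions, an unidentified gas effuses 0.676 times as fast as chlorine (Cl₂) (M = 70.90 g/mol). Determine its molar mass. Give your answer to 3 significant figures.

155 g/mol

Graham's law gives rate_X/rate_Cl₂ = √(M_Cl₂/M_X).
0.676 = √(70.90/M_X)
M_X = 70.90 / 0.676² = 70.90 / 0.4570 = 155 g/mol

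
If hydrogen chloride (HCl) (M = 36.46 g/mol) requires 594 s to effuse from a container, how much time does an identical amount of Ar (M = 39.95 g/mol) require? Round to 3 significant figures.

By Graham's law, t_Ar/t_HCl = √(M_Ar/M_HCl) = √(39.95/36.46) = √1.096 = 1.047.
So the time for Ar is 594 × 1.047 = 622 s.

622 s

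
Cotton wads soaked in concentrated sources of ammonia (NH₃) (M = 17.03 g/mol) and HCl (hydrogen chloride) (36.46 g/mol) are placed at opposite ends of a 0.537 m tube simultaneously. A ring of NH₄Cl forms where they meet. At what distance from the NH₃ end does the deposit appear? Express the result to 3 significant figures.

0.319 m

Graham's law gives d_NH₃/d_HCl = rate_NH₃/rate_HCl = √(M_HCl/M_NH₃) = √(36.46/17.03) = 1.463.
With d_NH₃ + d_HCl = 0.537 m, d_HCl = 0.537/(1 + 1.463) = 0.2180 m.
d_NH₃ = 0.537 − 0.2180 = 0.319 m.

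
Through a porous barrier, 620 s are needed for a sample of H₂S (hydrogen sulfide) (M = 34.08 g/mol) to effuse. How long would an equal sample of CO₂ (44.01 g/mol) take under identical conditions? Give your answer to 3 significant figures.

From Graham's law, t_CO₂/t_H₂S = √(M_CO₂/M_H₂S) = √(44.01/34.08) = √1.291 = 1.136.
So the time for CO₂ is 620 × 1.136 = 705 s.

705 s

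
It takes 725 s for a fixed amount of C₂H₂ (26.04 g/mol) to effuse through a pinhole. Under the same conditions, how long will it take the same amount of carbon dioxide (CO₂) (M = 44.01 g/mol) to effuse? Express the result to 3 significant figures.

943 s

Using Graham's law: t_CO₂/t_C₂H₂ = √(M_CO₂/M_C₂H₂) = √(44.01/26.04) = √1.690 = 1.300.
So the time for CO₂ is 725 × 1.300 = 943 s.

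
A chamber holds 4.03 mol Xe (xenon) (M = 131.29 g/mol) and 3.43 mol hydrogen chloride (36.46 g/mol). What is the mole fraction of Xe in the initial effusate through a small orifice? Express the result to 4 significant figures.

0.3824

Effusion rate of each component ∝ n_i/√M_i (partial pressure × 1/√M).
Mole fraction of Xe in the effusate = (n_Xe/√M_Xe) / (n_Xe/√M_Xe + n_HCl/√M_HCl)
= (4.03/√131.29) / (4.03/√131.29 + 3.43/√36.46) = 0.3517/(0.3517 + 0.5680) = 0.3824.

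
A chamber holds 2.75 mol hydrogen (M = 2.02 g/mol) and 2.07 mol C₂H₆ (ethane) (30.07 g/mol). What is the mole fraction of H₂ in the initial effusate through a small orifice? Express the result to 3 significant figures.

0.837

Each component's effusion rate ∝ (its partial pressure)·(1/√M) ∝ n_i/√M_i.
Mole fraction of H₂ in the effusate = (n_H₂/√M_H₂) / (n_H₂/√M_H₂ + n_C₂H₆/√M_C₂H₆)
= (2.75/√2.02) / (2.75/√2.02 + 2.07/√30.07) = 1.935/(1.935 + 0.3775) = 0.837.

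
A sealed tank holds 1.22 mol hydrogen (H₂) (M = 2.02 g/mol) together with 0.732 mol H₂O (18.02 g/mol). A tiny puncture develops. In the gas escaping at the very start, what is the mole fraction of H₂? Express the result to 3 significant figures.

0.833

Effusion rate of each component ∝ n_i/√M_i (partial pressure × 1/√M).
Mole fraction of H₂ in the effusate = (n_H₂/√M_H₂) / (n_H₂/√M_H₂ + n_H₂O/√M_H₂O)
= (1.22/√2.02) / (1.22/√2.02 + 0.732/√18.02) = 0.8584/(0.8584 + 0.1724) = 0.833.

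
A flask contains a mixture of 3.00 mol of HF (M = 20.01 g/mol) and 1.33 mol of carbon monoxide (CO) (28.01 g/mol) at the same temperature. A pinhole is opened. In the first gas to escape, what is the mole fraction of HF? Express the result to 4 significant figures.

0.7274

Each component's effusion rate ∝ (its partial pressure)·(1/√M) ∝ n_i/√M_i.
x_HF(eff) = (n_HF/√M_HF) / (n_HF/√M_HF + n_CO/√M_CO)
= (3.00/√20.01) / (3.00/√20.01 + 1.33/√28.01) = 0.6707/(0.6707 + 0.2513) = 0.7274.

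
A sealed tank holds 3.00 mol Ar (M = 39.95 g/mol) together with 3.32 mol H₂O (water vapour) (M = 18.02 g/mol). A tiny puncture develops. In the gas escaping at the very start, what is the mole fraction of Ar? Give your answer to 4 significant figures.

Each component's effusion rate ∝ (its partial pressure)·(1/√M) ∝ n_i/√M_i.
Mole fraction of Ar in the effusate = (n_Ar/√M_Ar) / (n_Ar/√M_Ar + n_H₂O/√M_H₂O)
= (3.00/√39.95) / (3.00/√39.95 + 3.32/√18.02) = 0.4746/(0.4746 + 0.7821) = 0.3777.

0.3777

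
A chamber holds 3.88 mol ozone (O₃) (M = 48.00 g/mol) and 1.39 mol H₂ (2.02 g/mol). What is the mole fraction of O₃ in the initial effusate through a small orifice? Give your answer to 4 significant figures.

0.3641

Effusion rate of each component ∝ n_i/√M_i (partial pressure × 1/√M).
x_O₃(eff) = (n_O₃/√M_O₃) / (n_O₃/√M_O₃ + n_H₂/√M_H₂)
= (3.88/√48.00) / (3.88/√48.00 + 1.39/√2.02) = 0.5600/(0.5600 + 0.9780) = 0.3641.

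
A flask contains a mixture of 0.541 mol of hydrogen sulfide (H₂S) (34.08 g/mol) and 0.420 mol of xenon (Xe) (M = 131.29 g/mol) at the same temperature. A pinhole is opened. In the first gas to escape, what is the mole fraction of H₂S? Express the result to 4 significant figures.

0.7166

Each component's effusion rate ∝ (its partial pressure)·(1/√M) ∝ n_i/√M_i.
So x_H₂S in the escaping gas = (n_H₂S/√M_H₂S) / Σ(n_i/√M_i)
= (0.541/√34.08) / (0.541/√34.08 + 0.420/√131.29) = 0.09267/(0.09267 + 0.03666) = 0.7166.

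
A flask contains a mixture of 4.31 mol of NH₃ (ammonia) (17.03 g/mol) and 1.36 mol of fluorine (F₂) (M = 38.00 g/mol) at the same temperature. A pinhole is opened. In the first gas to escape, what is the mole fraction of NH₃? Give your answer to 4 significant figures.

The effusion rate of species i is ∝ p_i/√M_i ∝ n_i/√M_i.
x_NH₃(eff) = (n_NH₃/√M_NH₃) / (n_NH₃/√M_NH₃ + n_F₂/√M_F₂)
= (4.31/√17.03) / (4.31/√17.03 + 1.36/√38.00) = 1.044/(1.044 + 0.2206) = 0.8256.

0.8256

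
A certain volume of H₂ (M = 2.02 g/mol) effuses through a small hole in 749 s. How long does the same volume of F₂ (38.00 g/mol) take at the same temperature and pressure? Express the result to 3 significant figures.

Since effusion rate ∝ 1/√M, t_F₂/t_H₂ = √(M_F₂/M_H₂) = √(38.00/2.02) = √18.81 = 4.337.
So the time for F₂ is 749 × 4.337 = 3250 s.

3250 s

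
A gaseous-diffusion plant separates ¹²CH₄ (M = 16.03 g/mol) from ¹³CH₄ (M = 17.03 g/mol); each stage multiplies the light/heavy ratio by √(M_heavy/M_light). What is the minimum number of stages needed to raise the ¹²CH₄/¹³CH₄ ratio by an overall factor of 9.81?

76

Single-stage factor α = √(17.03/16.03), so ln α = ½ ln(1.06238) = 0.03026.
Need α^N ≥ 9.81 ⇒ N ≥ ln(9.81) / ln α = 2.283 / 0.03026 = 75.47.
Minimum whole number of stages: N = 76.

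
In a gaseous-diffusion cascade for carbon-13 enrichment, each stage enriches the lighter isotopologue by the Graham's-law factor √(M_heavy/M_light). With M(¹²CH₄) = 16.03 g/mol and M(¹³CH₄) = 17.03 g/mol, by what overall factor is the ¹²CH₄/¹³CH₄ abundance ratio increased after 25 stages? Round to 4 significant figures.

2.131

After 25 stages the ratio has grown by (√(17.03/16.03))^25 = (17.03/16.03)^(25/2).
= 1.06238^(25/2) = 2.131.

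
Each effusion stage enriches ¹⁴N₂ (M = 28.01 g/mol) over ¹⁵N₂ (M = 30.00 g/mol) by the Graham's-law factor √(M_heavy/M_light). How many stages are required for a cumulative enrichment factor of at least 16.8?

83

Per stage α = (30.00/28.01)^(1/2) = 1.07105^0.5, giving ln α = 0.03432.
Need α^N ≥ 16.8 ⇒ N ≥ ln(16.8) / ln α = 2.821 / 0.03432 = 82.21.
Minimum whole number of stages: N = 83.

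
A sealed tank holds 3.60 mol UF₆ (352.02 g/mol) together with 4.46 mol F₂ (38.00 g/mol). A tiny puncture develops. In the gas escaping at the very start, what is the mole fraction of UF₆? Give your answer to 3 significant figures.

Rate_i ∝ x_i/√M_i (Graham's law weighted by mole fraction), so the effusate composition follows n_i/√M_i.
Mole fraction of UF₆ in the effusate = (n_UF₆/√M_UF₆) / (n_UF₆/√M_UF₆ + n_F₂/√M_F₂)
= (3.60/√352.02) / (3.60/√352.02 + 4.46/√38.00) = 0.1919/(0.1919 + 0.7235) = 0.210.

0.210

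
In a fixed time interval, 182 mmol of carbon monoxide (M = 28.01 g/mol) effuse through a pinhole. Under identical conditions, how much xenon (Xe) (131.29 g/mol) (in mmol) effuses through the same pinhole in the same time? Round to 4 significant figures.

84.06 mmol

Using Graham's law: rate_Xe/rate_CO = √(M_CO/M_Xe) = √(28.01/131.29) = √0.2133 = 0.4619.
So the amount for Xe is 182 × 0.4619 = 84.06 mmol.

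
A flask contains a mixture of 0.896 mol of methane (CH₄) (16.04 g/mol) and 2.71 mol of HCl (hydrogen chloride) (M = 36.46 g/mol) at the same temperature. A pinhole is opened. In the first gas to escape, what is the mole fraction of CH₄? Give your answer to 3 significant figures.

0.333

The effusion rate of species i is ∝ p_i/√M_i ∝ n_i/√M_i.
So x_CH₄ in the escaping gas = (n_CH₄/√M_CH₄) / Σ(n_i/√M_i)
= (0.896/√16.04) / (0.896/√16.04 + 2.71/√36.46) = 0.2237/(0.2237 + 0.4488) = 0.333.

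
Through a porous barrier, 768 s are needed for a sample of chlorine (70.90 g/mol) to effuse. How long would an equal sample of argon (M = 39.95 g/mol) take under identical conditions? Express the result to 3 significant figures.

576 s

Since effusion rate ∝ 1/√M, t_Ar/t_Cl₂ = √(M_Ar/M_Cl₂) = √(39.95/70.90) = √0.5635 = 0.7506.
So the time for Ar is 768 × 0.7506 = 576 s.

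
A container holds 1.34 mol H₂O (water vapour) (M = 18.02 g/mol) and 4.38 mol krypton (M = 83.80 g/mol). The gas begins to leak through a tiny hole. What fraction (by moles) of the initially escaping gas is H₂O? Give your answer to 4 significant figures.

Effusion rate of each component ∝ n_i/√M_i (partial pressure × 1/√M).
Mole fraction of H₂O in the effusate = (n_H₂O/√M_H₂O) / (n_H₂O/√M_H₂O + n_Kr/√M_Kr)
= (1.34/√18.02) / (1.34/√18.02 + 4.38/√83.80) = 0.3157/(0.3157 + 0.4785) = 0.3975.

0.3975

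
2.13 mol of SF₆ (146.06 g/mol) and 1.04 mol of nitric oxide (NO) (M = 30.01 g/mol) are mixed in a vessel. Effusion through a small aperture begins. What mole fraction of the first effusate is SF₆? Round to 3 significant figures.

Rate_i ∝ x_i/√M_i (Graham's law weighted by mole fraction), so the effusate composition follows n_i/√M_i.
Mole fraction of SF₆ in the effusate = (n_SF₆/√M_SF₆) / (n_SF₆/√M_SF₆ + n_NO/√M_NO)
= (2.13/√146.06) / (2.13/√146.06 + 1.04/√30.01) = 0.1762/(0.1762 + 0.1898) = 0.481.

0.481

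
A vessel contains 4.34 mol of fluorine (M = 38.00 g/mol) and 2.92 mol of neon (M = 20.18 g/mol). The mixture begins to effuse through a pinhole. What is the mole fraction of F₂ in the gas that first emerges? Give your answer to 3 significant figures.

0.520

The effusion rate of species i is ∝ p_i/√M_i ∝ n_i/√M_i.
Mole fraction of F₂ in the effusate = (n_F₂/√M_F₂) / (n_F₂/√M_F₂ + n_Ne/√M_Ne)
= (4.34/√38.00) / (4.34/√38.00 + 2.92/√20.18) = 0.7040/(0.7040 + 0.6500) = 0.520.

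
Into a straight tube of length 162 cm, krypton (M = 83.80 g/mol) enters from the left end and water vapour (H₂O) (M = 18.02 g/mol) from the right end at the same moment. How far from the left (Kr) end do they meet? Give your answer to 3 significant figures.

The fronts meet when d_Kr + d_H₂O = L with d_Kr/d_H₂O = √(M_H₂O/M_Kr) (Graham's law). Here √(M_H₂O/M_Kr) = √(18.02/83.80) = 0.4637.
With d_Kr + d_H₂O = 162 cm, d_H₂O = 162/(1 + 0.4637) = 110.7 cm.
d_Kr = 162 − 110.7 = 51.3 cm.

51.3 cm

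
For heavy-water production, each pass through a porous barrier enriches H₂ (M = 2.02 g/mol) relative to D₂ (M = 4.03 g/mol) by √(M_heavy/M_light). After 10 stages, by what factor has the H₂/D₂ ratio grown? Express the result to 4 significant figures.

Each stage multiplies the ratio by α = √(4.03/2.02), so after 10 stages the overall factor is α^10 = (4.03/2.02)^(10/2).
= 1.99505^5 = 31.61.

31.61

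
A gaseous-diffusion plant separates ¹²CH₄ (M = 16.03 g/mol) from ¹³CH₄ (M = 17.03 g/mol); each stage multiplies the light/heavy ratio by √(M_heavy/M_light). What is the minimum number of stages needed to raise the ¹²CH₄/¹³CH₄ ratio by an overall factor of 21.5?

102

With α = √(17.03/16.03) per stage, ln α = ½ ln(1.06238) = 0.03026.
Need α^N ≥ 21.5 ⇒ N ≥ ln(21.5) / ln α = 3.068 / 0.03026 = 101.40.
So at least 102 stages are needed.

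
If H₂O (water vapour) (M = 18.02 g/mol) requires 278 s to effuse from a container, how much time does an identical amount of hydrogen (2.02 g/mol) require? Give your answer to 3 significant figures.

Using Graham's law: t_H₂/t_H₂O = √(M_H₂/M_H₂O) = √(2.02/18.02) = √0.1121 = 0.3348.
So the time for H₂ is 278 × 0.3348 = 93.1 s.

93.1 s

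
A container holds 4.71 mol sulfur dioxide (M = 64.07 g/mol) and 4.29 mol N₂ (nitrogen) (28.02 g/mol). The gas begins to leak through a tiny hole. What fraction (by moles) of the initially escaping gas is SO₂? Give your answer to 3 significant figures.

The effusion rate of species i is ∝ p_i/√M_i ∝ n_i/√M_i.
x_SO₂(eff) = (n_SO₂/√M_SO₂) / (n_SO₂/√M_SO₂ + n_N₂/√M_N₂)
= (4.71/√64.07) / (4.71/√64.07 + 4.29/√28.02) = 0.5884/(0.5884 + 0.8104) = 0.421.

0.421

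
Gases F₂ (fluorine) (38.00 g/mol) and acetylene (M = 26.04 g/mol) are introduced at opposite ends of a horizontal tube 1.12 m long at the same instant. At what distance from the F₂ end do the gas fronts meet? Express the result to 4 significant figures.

Graham's law gives d_F₂/d_C₂H₂ = rate_F₂/rate_C₂H₂ = √(M_C₂H₂/M_F₂) = √(26.04/38.00) = 0.8278.
With d_F₂ + d_C₂H₂ = 1.12 m, d_C₂H₂ = 1.12/(1 + 0.8278) = 0.6128 m.
d_F₂ = 1.12 − 0.6128 = 0.5072 m.

0.5072 m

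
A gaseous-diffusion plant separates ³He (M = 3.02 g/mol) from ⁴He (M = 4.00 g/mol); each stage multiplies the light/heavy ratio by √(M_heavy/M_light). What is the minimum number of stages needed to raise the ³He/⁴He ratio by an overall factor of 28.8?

Single-stage factor α = √(4.00/3.02), so ln α = ½ ln(1.32450) = 0.1405.
Need α^N ≥ 28.8 ⇒ N ≥ ln(28.8) / ln α = 3.360 / 0.1405 = 23.91.
So at least 24 stages are needed.

24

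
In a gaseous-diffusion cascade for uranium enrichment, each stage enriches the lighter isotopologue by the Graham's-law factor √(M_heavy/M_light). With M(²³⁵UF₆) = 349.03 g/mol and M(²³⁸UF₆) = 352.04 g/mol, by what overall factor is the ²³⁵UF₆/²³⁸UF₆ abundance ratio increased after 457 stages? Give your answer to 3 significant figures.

7.11

Overall factor = α^457 with α = √(352.04/349.03), i.e. (352.04/349.03)^(457/2).
= 1.00862^(457/2) = 7.11.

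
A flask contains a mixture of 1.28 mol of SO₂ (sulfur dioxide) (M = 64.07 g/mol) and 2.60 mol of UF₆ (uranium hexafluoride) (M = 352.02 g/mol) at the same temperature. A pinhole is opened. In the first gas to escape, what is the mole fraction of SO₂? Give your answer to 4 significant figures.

0.5357

Effusion rate of each component ∝ n_i/√M_i (partial pressure × 1/√M).
Mole fraction of SO₂ in the effusate = (n_SO₂/√M_SO₂) / (n_SO₂/√M_SO₂ + n_UF₆/√M_UF₆)
= (1.28/√64.07) / (1.28/√64.07 + 2.60/√352.02) = 0.1599/(0.1599 + 0.1386) = 0.5357.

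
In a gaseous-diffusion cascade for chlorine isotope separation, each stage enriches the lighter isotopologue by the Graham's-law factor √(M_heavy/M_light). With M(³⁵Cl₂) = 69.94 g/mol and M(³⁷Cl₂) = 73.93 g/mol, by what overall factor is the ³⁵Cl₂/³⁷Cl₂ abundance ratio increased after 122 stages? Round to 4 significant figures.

Overall factor = α^122 with α = √(73.93/69.94), i.e. (73.93/69.94)^(122/2).
= 1.05705^61 = 29.50.

29.50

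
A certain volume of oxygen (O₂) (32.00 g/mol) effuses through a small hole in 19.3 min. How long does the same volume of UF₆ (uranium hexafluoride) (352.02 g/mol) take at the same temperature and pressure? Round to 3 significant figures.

From Graham's law, t_UF₆/t_O₂ = √(M_UF₆/M_O₂) = √(352.02/32.00) = √11.00 = 3.317.
So the time for UF₆ is 19.3 × 3.317 = 64.0 min.

64.0 min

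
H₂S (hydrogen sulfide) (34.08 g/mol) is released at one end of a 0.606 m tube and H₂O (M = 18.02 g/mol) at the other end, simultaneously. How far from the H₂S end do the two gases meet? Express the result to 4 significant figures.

0.2551 m

Graham's law gives d_H₂S/d_H₂O = rate_H₂S/rate_H₂O = √(M_H₂O/M_H₂S) = √(18.02/34.08) = 0.7272.
With d_H₂S + d_H₂O = 0.606 m, d_H₂O = 0.606/(1 + 0.7272) = 0.3509 m.
d_H₂S = 0.606 − 0.3509 = 0.2551 m.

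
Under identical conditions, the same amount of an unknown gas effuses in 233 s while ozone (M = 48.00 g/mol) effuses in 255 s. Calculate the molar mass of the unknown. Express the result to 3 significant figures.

Since effusion rate ∝ 1/√M, t_X/t_O₃ = √(M_X/M_O₃).
233/255 = 0.9137 = √(M_X/48.00)
M_X = 48.00 × 0.9137² = 48.00 × 0.8349 = 40.1 g/mol

40.1 g/mol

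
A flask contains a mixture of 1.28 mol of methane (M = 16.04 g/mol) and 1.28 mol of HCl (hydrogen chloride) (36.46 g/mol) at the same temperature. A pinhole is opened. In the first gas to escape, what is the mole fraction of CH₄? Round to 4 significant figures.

0.6012

The effusion rate of species i is ∝ p_i/√M_i ∝ n_i/√M_i.
Mole fraction of CH₄ in the effusate = (n_CH₄/√M_CH₄) / (n_CH₄/√M_CH₄ + n_HCl/√M_HCl)
= (1.28/√16.04) / (1.28/√16.04 + 1.28/√36.46) = 0.3196/(0.3196 + 0.2120) = 0.6012.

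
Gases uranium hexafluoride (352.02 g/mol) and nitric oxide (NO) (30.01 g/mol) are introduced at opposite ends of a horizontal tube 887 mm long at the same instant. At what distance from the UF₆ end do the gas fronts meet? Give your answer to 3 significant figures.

Graham's law gives d_UF₆/d_NO = rate_UF₆/rate_NO = √(M_NO/M_UF₆) = √(30.01/352.02) = 0.2920.
With d_UF₆ + d_NO = 887 mm, d_NO = 887/(1 + 0.2920) = 686.5 mm.
d_UF₆ = 887 − 686.5 = 200 mm.

200 mm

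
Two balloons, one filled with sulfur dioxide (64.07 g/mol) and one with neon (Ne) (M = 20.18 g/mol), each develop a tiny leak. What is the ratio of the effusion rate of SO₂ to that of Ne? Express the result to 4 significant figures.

By Graham's law, rate_SO₂/rate_Ne = √(M_Ne/M_SO₂) = √(20.18/64.07) = √0.3150 = 0.5612.

0.5612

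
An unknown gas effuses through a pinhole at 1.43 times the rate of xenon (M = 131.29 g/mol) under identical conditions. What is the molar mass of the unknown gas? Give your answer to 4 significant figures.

From Graham's law, rate_X/rate_Xe = √(M_Xe/M_X).
1.43 = √(131.29/M_X)
M_X = 131.29 / 1.43² = 131.29 / 2.045 = 64.20 g/mol

64.20 g/mol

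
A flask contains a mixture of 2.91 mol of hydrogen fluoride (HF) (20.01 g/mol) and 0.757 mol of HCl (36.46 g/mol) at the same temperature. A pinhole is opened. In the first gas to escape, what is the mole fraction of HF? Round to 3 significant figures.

Rate_i ∝ x_i/√M_i (Graham's law weighted by mole fraction), so the effusate composition follows n_i/√M_i.
So x_HF in the escaping gas = (n_HF/√M_HF) / Σ(n_i/√M_i)
= (2.91/√20.01) / (2.91/√20.01 + 0.757/√36.46) = 0.6505/(0.6505 + 0.1254) = 0.838.

0.838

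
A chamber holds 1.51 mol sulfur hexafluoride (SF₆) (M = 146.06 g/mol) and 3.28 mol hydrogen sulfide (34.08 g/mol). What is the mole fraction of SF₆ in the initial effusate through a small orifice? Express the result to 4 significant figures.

Each component's effusion rate ∝ (its partial pressure)·(1/√M) ∝ n_i/√M_i.
x_SF₆(eff) = (n_SF₆/√M_SF₆) / (n_SF₆/√M_SF₆ + n_H₂S/√M_H₂S)
= (1.51/√146.06) / (1.51/√146.06 + 3.28/√34.08) = 0.1249/(0.1249 + 0.5619) = 0.1819.

0.1819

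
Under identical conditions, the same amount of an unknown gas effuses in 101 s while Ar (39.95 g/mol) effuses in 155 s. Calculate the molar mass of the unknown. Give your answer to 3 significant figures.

By Graham's law, t_X/t_Ar = √(M_X/M_Ar).
101/155 = 0.6516 = √(M_X/39.95)
M_X = 39.95 × 0.6516² = 39.95 × 0.4246 = 17.0 g/mol

17.0 g/mol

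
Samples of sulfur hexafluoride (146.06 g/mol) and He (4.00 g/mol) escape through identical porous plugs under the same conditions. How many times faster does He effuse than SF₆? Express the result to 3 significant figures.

6.04

Using Graham's law: rate_He/rate_SF₆ = √(M_SF₆/M_He) = √(146.06/4.00) = √36.52 = 6.04.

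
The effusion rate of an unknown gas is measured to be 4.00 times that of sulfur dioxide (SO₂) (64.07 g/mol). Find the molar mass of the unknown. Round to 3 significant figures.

Using Graham's law: rate_X/rate_SO₂ = √(M_SO₂/M_X).
4.00 = √(64.07/M_X)
M_X = 64.07 / 4.00² = 64.07 / 16.00 = 4.00 g/mol

4.00 g/mol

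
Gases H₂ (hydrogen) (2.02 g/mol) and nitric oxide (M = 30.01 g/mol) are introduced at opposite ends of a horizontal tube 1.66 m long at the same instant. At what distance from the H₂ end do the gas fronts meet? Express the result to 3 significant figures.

1.32 m

Distances travelled in equal time are proportional to diffusion rates, so d_H₂/d_NO = √(M_NO/M_H₂) = √(30.01/2.02) = 3.854.
With d_H₂ + d_NO = 1.66 m, d_NO = 1.66/(1 + 3.854) = 0.3420 m.
d_H₂ = 1.66 − 0.3420 = 1.32 m.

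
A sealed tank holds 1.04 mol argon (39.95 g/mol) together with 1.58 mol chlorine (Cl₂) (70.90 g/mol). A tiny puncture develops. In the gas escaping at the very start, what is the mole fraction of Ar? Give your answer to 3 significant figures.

Each component's effusion rate ∝ (its partial pressure)·(1/√M) ∝ n_i/√M_i.
x_Ar(eff) = (n_Ar/√M_Ar) / (n_Ar/√M_Ar + n_Cl₂/√M_Cl₂)
= (1.04/√39.95) / (1.04/√39.95 + 1.58/√70.90) = 0.1645/(0.1645 + 0.1876) = 0.467.

0.467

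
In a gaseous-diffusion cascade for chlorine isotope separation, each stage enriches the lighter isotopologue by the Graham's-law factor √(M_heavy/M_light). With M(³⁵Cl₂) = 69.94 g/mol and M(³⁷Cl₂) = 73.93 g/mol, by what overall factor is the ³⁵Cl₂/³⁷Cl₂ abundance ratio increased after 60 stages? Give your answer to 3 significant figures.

5.28

Each stage multiplies the ratio by α = √(73.93/69.94), so after 60 stages the overall factor is α^60 = (73.93/69.94)^(60/2).
= 1.05705^30 = 5.28.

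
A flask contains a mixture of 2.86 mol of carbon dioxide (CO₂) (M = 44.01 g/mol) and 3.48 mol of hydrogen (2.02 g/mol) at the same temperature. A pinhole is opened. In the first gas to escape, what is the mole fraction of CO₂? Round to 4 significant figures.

0.1497

The effusion rate of species i is ∝ p_i/√M_i ∝ n_i/√M_i.
x_CO₂(eff) = (n_CO₂/√M_CO₂) / (n_CO₂/√M_CO₂ + n_H₂/√M_H₂)
= (2.86/√44.01) / (2.86/√44.01 + 3.48/√2.02) = 0.4311/(0.4311 + 2.449) = 0.1497.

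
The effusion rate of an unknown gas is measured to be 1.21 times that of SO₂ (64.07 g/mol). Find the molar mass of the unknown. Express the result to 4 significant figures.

Using Graham's law: rate_X/rate_SO₂ = √(M_SO₂/M_X).
1.21 = √(64.07/M_X)
M_X = 64.07 / 1.21² = 64.07 / 1.464 = 43.76 g/mol

43.76 g/mol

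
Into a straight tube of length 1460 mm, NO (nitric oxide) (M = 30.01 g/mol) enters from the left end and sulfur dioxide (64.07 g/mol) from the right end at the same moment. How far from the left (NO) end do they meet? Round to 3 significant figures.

867 mm

Distances travelled in equal time are proportional to diffusion rates, so d_NO/d_SO₂ = √(M_SO₂/M_NO) = √(64.07/30.01) = 1.461.
With d_NO + d_SO₂ = 1460 mm, d_SO₂ = 1460/(1 + 1.461) = 593.2 mm.
d_NO = 1460 − 593.2 = 867 mm.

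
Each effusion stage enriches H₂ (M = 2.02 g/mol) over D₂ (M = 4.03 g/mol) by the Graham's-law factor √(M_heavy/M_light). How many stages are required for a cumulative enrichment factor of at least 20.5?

With α = √(4.03/2.02) per stage, ln α = ½ ln(1.99505) = 0.3453.
Need α^N ≥ 20.5 ⇒ N ≥ ln(20.5) / ln α = 3.020 / 0.3453 = 8.75.
Rounding up, N = 9 stages.

9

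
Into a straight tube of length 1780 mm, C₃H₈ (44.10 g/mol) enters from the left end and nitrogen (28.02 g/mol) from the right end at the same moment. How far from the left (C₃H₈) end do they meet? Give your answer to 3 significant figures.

Graham's law gives d_C₃H₈/d_N₂ = rate_C₃H₈/rate_N₂ = √(M_N₂/M_C₃H₈) = √(28.02/44.10) = 0.7971.
With d_C₃H₈ + d_N₂ = 1780 mm, d_N₂ = 1780/(1 + 0.7971) = 990.5 mm.
d_C₃H₈ = 1780 − 990.5 = 790 mm.

790 mm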